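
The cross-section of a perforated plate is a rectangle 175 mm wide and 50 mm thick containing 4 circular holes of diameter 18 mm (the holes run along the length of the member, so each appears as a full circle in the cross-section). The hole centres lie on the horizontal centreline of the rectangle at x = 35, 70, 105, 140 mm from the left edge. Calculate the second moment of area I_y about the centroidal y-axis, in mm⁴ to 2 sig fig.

Decompose the section into non-overlapping parts with the origin at the bottom-left of its bounding rectangle.
Plate: 175 × 50, A = 8 750 mm², x = 87.5 mm, Ī = 22 330 729 mm⁴.
Hole 1 (subtracted): ⌀18, A = 254.5 mm², x = 35 mm, Ī = 5 153 mm⁴.
Hole 2 (subtracted): ⌀18, A = 254.5 mm², x = 70 mm, Ī = 5 153 mm⁴.
Hole 3 (subtracted): ⌀18, A = 254.5 mm², x = 105 mm, Ī = 5 153 mm⁴.
Hole 4 (subtracted): ⌀18, A = 254.5 mm², x = 140 mm, Ī = 5 153 mm⁴.
By symmetry the centroid is at mid-width, x̄ = 87.5 mm.
Transfer each piece to the centroidal y-axis using Ī + A·d² with d = x − 87.5:
  plate: d = 0 mm → contributes +22 330 729 mm⁴
  hole 1: d = -52.5 mm → contributes −706 533 mm⁴
  hole 2: d = -17.5 mm → contributes −83 084 mm⁴
  hole 3: d = 17.5 mm → contributes −83 084 mm⁴
  hole 4: d = 52.5 mm → contributes −706 533 mm⁴
Total I = 20 751 495 mm⁴.

I_y ≈ 2.1 × 10⁷ mm⁴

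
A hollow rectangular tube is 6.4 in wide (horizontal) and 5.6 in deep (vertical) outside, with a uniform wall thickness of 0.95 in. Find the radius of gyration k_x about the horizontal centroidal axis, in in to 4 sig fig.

k_x ≈ 1.973 in

Decompose the section into non-overlapping parts with the origin at the bottom-left of its bounding rectangle.
Outer rectangle: 6.4 × 5.6, A = 35.84 in², y = 2.8 in, Ī = 93.6619 in⁴.
Inner void (subtracted): 4.5 × 3.7, A = 16.65 in², y = 2.8 in, Ī = 18.9949 in⁴.
By symmetry the centroid is at mid-height, ȳ = 2.8 in.
All pieces are centred on the horizontal centroidal axis, so I = ΣĪ (holes subtracted) = 74.667 in⁴.
Radius of gyration: k = √(I/A) = √(74.667 / 19.19) = 1.97254 in.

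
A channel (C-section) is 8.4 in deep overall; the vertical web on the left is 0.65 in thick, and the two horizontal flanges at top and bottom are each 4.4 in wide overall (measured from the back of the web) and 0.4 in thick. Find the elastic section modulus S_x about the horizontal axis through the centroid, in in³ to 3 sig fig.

S_x ≈ 19.1 in³

Break the section into simple shapes (no overlaps), measuring from the bottom-left corner of the bounding box.
Web: 0.65 × 8.4, A = 5.46 in², y = 4.2 in, Ī = 32.105 in⁴.
Top flange (beyond web): 3.75 × 0.4, A = 1.5 in², y = 8.2 in, Ī = 0.02 in⁴.
Bottom flange (beyond web): 3.75 × 0.4, A = 1.5 in², y = 0.2 in, Ī = 0.02 in⁴.
By symmetry the centroid is at mid-height, ȳ = 4.2 in.
Transfer each piece to the horizontal axis through the centroid using Ī + A·d² with d = y − 4.2:
  web: d = 0 in → contributes +32.105 in⁴
  top flange (beyond web): d = 4 in → contributes +24.02 in⁴
  bottom flange (beyond web): d = -4 in → contributes +24.02 in⁴
Total I = 80.145 in⁴.
Extreme fibre distance c = 4.2 in; S = I/c = 19.082 in³.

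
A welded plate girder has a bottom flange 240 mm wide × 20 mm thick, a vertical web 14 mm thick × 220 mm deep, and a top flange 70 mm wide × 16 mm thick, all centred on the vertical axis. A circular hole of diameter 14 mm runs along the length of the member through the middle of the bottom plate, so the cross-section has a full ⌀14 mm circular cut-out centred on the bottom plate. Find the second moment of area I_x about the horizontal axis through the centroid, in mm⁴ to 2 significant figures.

I_x ≈ 7.5 × 10⁷ mm⁴

Decompose the section into non-overlapping parts with the origin at the bottom-left of its bounding rectangle.
Bottom plate: 240 × 20, A = 4 800 mm², y = 10 mm, Ī = 160 000 mm⁴.
Web plate: 14 × 220, A = 3 080 mm², y = 130 mm, Ī = 12 422 667 mm⁴.
Top plate: 70 × 16, A = 1 120 mm², y = 248 mm, Ī = 23 893 mm⁴.
Hole (subtracted): ⌀14, A = 153.9 mm², y = 10 mm, Ī = 1 886 mm⁴.
Centroid: ȳ = ΣA·y / ΣA = 81.91 mm.
Transfer each piece to the horizontal axis through the centroid using Ī + A·d² with d = y − 81.91:
  bottom plate: d = -71.91 mm → contributes +24 984 128 mm⁴
  web plate: d = 48.09 mm → contributes +19 544 294 mm⁴
  top plate: d = 166.1 mm → contributes +30 918 419 mm⁴
  hole: d = -71.91 mm → contributes −798 006 mm⁴
Total I = 74 648 835 mm⁴.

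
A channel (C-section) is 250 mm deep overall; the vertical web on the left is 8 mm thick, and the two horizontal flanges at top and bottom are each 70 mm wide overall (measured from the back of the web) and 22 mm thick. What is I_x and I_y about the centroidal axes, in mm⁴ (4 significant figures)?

Break the section into simple shapes (no overlaps), measuring from the bottom-left corner of the bounding box.
Web: 8 × 250, A = 2 000 mm², y = 125 mm, Ī = 10 416 667 mm⁴.
Top flange (beyond web): 62 × 22, A = 1 364 mm², y = 239 mm, Ī = 55014.7 mm⁴.
Bottom flange (beyond web): 62 × 22, A = 1 364 mm², y = 11 mm, Ī = 55014.7 mm⁴.
By symmetry the centroid is at mid-height, ȳ = 125 mm.
Transfer each piece to the centroidal x-axis using Ī + A·d² with d = y − 125:
  web: d = 0 mm → contributes +10 416 667 mm⁴
  top flange (beyond web): d = 114 mm → contributes +17 781 559 mm⁴
  bottom flange (beyond web): d = -114 mm → contributes +17 781 559 mm⁴
Total I = 45 979 784 mm⁴.
For the y-axis: x̄ = 24.1946 mm.
Repeating about the centroidal y-axis gives I_y = 2 298 157 mm⁴.

I_x ≈ 4.598 × 10⁷ mm⁴, I_y ≈ 2.298 × 10⁶ mm⁴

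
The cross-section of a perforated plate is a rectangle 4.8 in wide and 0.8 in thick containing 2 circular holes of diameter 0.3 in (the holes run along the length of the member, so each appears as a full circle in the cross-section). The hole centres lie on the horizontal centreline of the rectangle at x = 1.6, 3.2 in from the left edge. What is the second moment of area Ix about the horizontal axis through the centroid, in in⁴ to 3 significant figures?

Ix ≈ 0.204 in⁴

Break the section into simple shapes (no overlaps), measuring from the bottom-left corner of the bounding box.
Plate: 4.8 × 0.8, A = 3.84 in², y = 0.4 in, Ī = 0.2048 in⁴.
Hole 1 (subtracted): ⌀0.3, A = 0.070686 in², y = 0.4 in, Ī = 0.00039761 in⁴.
Hole 2 (subtracted): ⌀0.3, A = 0.070686 in², y = 0.4 in, Ī = 0.00039761 in⁴.
By symmetry the centroid is at mid-height, ȳ = 0.4 in.
All pieces are centred on the horizontal axis through the centroid, so I = ΣĪ (holes subtracted) = 0.204 in⁴.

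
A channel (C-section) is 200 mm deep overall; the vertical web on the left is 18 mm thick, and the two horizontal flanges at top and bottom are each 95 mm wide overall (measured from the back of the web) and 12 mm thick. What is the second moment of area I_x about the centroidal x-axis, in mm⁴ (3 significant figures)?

Break the section into simple shapes (no overlaps), measuring from the bottom-left corner of the bounding box.
Web: 18 × 200, A = 3 600 mm², y = 100 mm, Ī = 12 000 000 mm⁴.
Top flange (beyond web): 77 × 12, A = 924 mm², y = 194 mm, Ī = 11 088 mm⁴.
Bottom flange (beyond web): 77 × 12, A = 924 mm², y = 6 mm, Ī = 11 088 mm⁴.
By symmetry the centroid is at mid-height, ȳ = 100 mm.
Transfer each piece to the centroidal x-axis using Ī + A·d² with d = y − 100:
  web: d = 0 mm → contributes +12 000 000 mm⁴
  top flange (beyond web): d = 94 mm → contributes +8 175 552 mm⁴
  bottom flange (beyond web): d = -94 mm → contributes +8 175 552 mm⁴
Total I = 28 351 104 mm⁴.

I_x ≈ 2.84 × 10⁷ mm⁴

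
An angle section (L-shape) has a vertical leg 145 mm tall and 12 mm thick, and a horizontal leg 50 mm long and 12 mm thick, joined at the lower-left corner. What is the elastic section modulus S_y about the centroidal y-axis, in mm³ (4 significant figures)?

S_y ≈ 7771 mm³

Decompose the section into non-overlapping parts with the origin at the bottom-left of its bounding rectangle.
Vertical leg: 12 × 145, A = 1 740 mm², x = 6 mm, Ī = 20 880 mm⁴.
Horizontal leg (remainder): 38 × 12, A = 456 mm², x = 31 mm, Ī = 54 872 mm⁴.
Centroid: x̄ = ΣA·x / ΣA = 11.1913 mm.
Transfer each piece to the centroidal y-axis using Ī + A·d² with d = x − 11.1913:
  vertical leg: d = -5.19126 mm → contributes +67771.5 mm⁴
  horizontal leg (remainder): d = 19.8087 mm → contributes +233 800 mm⁴
Total I = 301 572 mm⁴.
Extreme fibre distance c = 38.8087 mm; S = I/c = 7770.71 mm³.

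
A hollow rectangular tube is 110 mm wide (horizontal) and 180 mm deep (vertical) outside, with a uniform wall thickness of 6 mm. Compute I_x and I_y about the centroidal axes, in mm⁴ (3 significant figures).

Decompose the section into non-overlapping parts with the origin at the bottom-left of its bounding rectangle.
Outer rectangle: 110 × 180, A = 19 800 mm², y = 90 mm, Ī = 53 460 000 mm⁴.
Inner void (subtracted): 98 × 168, A = 16 464 mm², y = 90 mm, Ī = 38 723 328 mm⁴.
By symmetry the centroid is at mid-height, ȳ = 90 mm.
All pieces are centred on the centroidal x-axis, so I = ΣĪ (holes subtracted) = 14 736 672 mm⁴.
Repeating about the centroidal y-axis gives I_y = 6 788 312 mm⁴.

I_x ≈ 1.47 × 10⁷ mm⁴, I_y ≈ 6.79 × 10⁶ mm⁴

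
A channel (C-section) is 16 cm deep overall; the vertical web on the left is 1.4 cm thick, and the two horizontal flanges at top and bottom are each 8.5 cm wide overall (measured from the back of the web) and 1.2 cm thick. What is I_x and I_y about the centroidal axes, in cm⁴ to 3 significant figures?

I_x ≈ 1410 cm⁴, I_y ≈ 250 cm⁴

Decompose the section into non-overlapping parts with the origin at the bottom-left of its bounding rectangle.
Web: 1.4 × 16, A = 22.4 cm², y = 8 cm, Ī = 477.87 cm⁴.
Top flange (beyond web): 7.1 × 1.2, A = 8.52 cm², y = 15.4 cm, Ī = 1.0224 cm⁴.
Bottom flange (beyond web): 7.1 × 1.2, A = 8.52 cm², y = 0.6 cm, Ī = 1.0224 cm⁴.
By symmetry the centroid is at mid-height, ȳ = 8 cm.
Transfer each piece to the centroidal x-axis using Ī + A·d² with d = y − 8:
  web: d = 0 cm → contributes +477.87 cm⁴
  top flange (beyond web): d = 7.4 cm → contributes +467.58 cm⁴
  bottom flange (beyond web): d = -7.4 cm → contributes +467.58 cm⁴
Total I = 1 413 cm⁴.
For the y-axis: x̄ = 2.5362 cm.
Repeating about the centroidal y-axis gives I_y = 250.05 cm⁴.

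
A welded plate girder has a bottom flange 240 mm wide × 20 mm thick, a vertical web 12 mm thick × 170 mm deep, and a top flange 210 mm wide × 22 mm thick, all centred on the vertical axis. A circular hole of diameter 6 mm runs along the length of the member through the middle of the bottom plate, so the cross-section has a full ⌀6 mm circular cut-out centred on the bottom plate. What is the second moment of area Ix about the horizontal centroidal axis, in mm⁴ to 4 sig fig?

Ix ≈ 9.089 × 10⁷ mm⁴

Split into non-overlapping primitives; take the origin at the lower-left of the bounding box.
Bottom plate: 240 × 20, A = 4 800 mm², y = 10 mm, Ī = 160 000 mm⁴.
Web plate: 12 × 170, A = 2 040 mm², y = 105 mm, Ī = 4 913 000 mm⁴.
Top plate: 210 × 22, A = 4 620 mm², y = 201 mm, Ī = 186 340 mm⁴.
Hole (subtracted): ⌀6, A = 28.2743 mm², y = 10 mm, Ī = 63.6173 mm⁴.
Centroid: ȳ = ΣA·y / ΣA = 104.143 mm.
Transfer each piece to the horizontal centroidal axis using Ī + A·d² with d = y − 104.143:
  bottom plate: d = -94.1433 mm → contributes +42 702 183 mm⁴
  web plate: d = 0.856733 mm → contributes +4 914 497 mm⁴
  top plate: d = 96.8567 mm → contributes +43 527 608 mm⁴
  hole: d = -94.1433 mm → contributes −250 658 mm⁴
Total I = 90 893 630 mm⁴.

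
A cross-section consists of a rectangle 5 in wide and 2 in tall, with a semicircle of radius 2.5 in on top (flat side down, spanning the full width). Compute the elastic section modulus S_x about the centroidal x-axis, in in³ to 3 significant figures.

Split into non-overlapping primitives; take the origin at the lower-left of the bounding box.
Rectangular body: 5 × 2, A = 10 in², y = 1 in, Ī = 3.3333 in⁴.
Semicircular cap: semicircle r = 2.5, A = 9.8175 in², y = 3.061 in, Ī = 4.2874 in⁴.
Centroid: ȳ = ΣA·y / ΣA = 2.021 in.
Transfer each piece to the centroidal x-axis using Ī + A·d² with d = y − 2.021:
  rectangular body: d = -1.021 in → contributes +13.758 in⁴
  semicircular cap: d = 1.04 in → contributes +14.906 in⁴
Total I = 28.664 in⁴.
Extreme fibre distance c = 2.479 in; S = I/c = 11.563 in³.

S_x ≈ 11.6 in³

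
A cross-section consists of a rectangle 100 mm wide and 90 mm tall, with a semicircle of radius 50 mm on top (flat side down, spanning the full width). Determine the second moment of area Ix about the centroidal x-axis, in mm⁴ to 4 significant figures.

Decompose the section into non-overlapping parts with the origin at the bottom-left of its bounding rectangle.
Rectangular body: 100 × 90, A = 9 000 mm², y = 45 mm, Ī = 6 075 000 mm⁴.
Semicircular cap: semicircle r = 50, A = 3926.99 mm², y = 111.221 mm, Ī = 685 981 mm⁴.
Centroid: ȳ = ΣA·y / ΣA = 65.1167 mm.
Transfer each piece to the centroidal x-axis using Ī + A·d² with d = y − 65.1167:
  rectangular body: d = -20.1167 mm → contributes +9 717 121 mm⁴
  semicircular cap: d = 46.104 mm → contributes +9 033 108 mm⁴
Total I = 18 750 229 mm⁴.

Ix ≈ 1.875 × 10⁷ mm⁴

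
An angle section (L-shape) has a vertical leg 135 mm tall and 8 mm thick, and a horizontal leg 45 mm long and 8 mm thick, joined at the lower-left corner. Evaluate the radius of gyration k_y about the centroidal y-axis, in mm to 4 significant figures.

Split into non-overlapping primitives; take the origin at the lower-left of the bounding box.
Vertical leg: 8 × 135, A = 1 080 mm², x = 4 mm, Ī = 5 760 mm⁴.
Horizontal leg (remainder): 37 × 8, A = 296 mm², x = 26.5 mm, Ī = 33768.7 mm⁴.
Centroid: x̄ = ΣA·x / ΣA = 8.84012 mm.
Transfer each piece to the centroidal y-axis using Ī + A·d² with d = x − 8.84012:
  vertical leg: d = -4.84012 mm → contributes +31060.9 mm⁴
  horizontal leg (remainder): d = 17.6599 mm → contributes +126 083 mm⁴
Total I = 157 143 mm⁴.
Radius of gyration: k = √(I/A) = √(157 143 / 1 376) = 10.6866 mm.

k_y ≈ 10.69 mm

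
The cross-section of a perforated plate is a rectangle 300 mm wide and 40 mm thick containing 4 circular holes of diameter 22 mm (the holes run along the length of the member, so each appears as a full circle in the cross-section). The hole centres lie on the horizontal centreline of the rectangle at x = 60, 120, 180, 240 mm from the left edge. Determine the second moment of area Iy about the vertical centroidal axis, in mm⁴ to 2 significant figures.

Split into non-overlapping primitives; take the origin at the lower-left of the bounding box.
Plate: 300 × 40, A = 12 000 mm², x = 150 mm, Ī = 90 000 000 mm⁴.
Hole 1 (subtracted): ⌀22, A = 380.1 mm², x = 60 mm, Ī = 11 499 mm⁴.
Hole 2 (subtracted): ⌀22, A = 380.1 mm², x = 120 mm, Ī = 11 499 mm⁴.
Hole 3 (subtracted): ⌀22, A = 380.1 mm², x = 180 mm, Ī = 11 499 mm⁴.
Hole 4 (subtracted): ⌀22, A = 380.1 mm², x = 240 mm, Ī = 11 499 mm⁴.
By symmetry the centroid is at mid-width, x̄ = 150 mm.
Transfer each piece to the vertical centroidal axis using Ī + A·d² with d = x − 150:
  plate: d = 0 mm → contributes +90 000 000 mm⁴
  hole 1: d = -90 mm → contributes −3 090 574 mm⁴
  hole 2: d = -30 mm → contributes −353 618 mm⁴
  hole 3: d = 30 mm → contributes −353 618 mm⁴
  hole 4: d = 90 mm → contributes −3 090 574 mm⁴
Total I = 83 111 615 mm⁴.

Iy ≈ 8.3 × 10⁷ mm⁴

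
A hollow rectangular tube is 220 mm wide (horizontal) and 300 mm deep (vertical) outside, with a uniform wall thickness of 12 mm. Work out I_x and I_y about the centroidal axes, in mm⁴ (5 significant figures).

Break the section into simple shapes (no overlaps), measuring from the bottom-left corner of the bounding box.
Outer rectangle: 220 × 300, A = 66 000 mm², y = 150 mm, Ī = 495 000 000 mm⁴.
Inner void (subtracted): 196 × 276, A = 54 096 mm², y = 150 mm, Ī = 343 401 408 mm⁴.
By symmetry the centroid is at mid-height, ȳ = 150 mm.
All pieces are centred on the centroidal x-axis, so I = ΣĪ (holes subtracted) = 151 598 592 mm⁴.
Repeating about the centroidal y-axis gives I_y = 93 020 672 mm⁴.

I_x ≈ 1.5160 × 10⁸ mm⁴, I_y ≈ 9.3021 × 10⁷ mm⁴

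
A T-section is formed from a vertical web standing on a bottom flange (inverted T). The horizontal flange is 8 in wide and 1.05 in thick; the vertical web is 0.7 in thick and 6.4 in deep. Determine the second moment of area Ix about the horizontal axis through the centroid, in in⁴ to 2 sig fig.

Decompose the section into non-overlapping parts with the origin at the bottom-left of its bounding rectangle.
Flange: 8 × 1.05, A = 8.4 in², y = 0.525 in, Ī = 0.7718 in⁴.
Web: 0.7 × 6.4, A = 4.48 in², y = 4.25 in, Ī = 15.29 in⁴.
Centroid: ȳ = ΣA·y / ΣA = 1.821 in.
Transfer each piece to the horizontal axis through the centroid using Ī + A·d² with d = y − 1.821:
  flange: d = -1.296 in → contributes +14.87 in⁴
  web: d = 2.429 in → contributes +41.73 in⁴
Total I = 56.6 in⁴.

Ix ≈ 57 in⁴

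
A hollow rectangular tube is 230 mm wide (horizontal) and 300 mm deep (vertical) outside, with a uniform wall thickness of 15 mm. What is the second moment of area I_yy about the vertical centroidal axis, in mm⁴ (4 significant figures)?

Decompose the section into non-overlapping parts with the origin at the bottom-left of its bounding rectangle.
Outer rectangle: 230 × 300, A = 69 000 mm², x = 115 mm, Ī = 304 175 000 mm⁴.
Inner void (subtracted): 200 × 270, A = 54 000 mm², x = 115 mm, Ī = 180 000 000 mm⁴.
By symmetry the centroid is at mid-width, x̄ = 115 mm.
All pieces are centred on the vertical centroidal axis, so I = ΣĪ (holes subtracted) = 124 175 000 mm⁴.

I_yy ≈ 1.242 × 10⁸ mm⁴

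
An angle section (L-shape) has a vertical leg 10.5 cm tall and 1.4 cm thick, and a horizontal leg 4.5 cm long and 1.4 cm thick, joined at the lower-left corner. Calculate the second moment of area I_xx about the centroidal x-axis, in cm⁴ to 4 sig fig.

Decompose the section into non-overlapping parts with the origin at the bottom-left of its bounding rectangle.
Vertical leg: 1.4 × 10.5, A = 14.7 cm², y = 5.25 cm, Ī = 135.056 cm⁴.
Horizontal leg (remainder): 3.1 × 1.4, A = 4.34 cm², y = 0.7 cm, Ī = 0.708867 cm⁴.
Centroid: ȳ = ΣA·y / ΣA = 4.21287 cm.
Transfer each piece to the centroidal x-axis using Ī + A·d² with d = y − 4.21287:
  vertical leg: d = 1.03713 cm → contributes +150.868 cm⁴
  horizontal leg (remainder): d = -3.51287 cm → contributes +54.2655 cm⁴
Total I = 205.134 cm⁴.

I_xx ≈ 205.1 cm⁴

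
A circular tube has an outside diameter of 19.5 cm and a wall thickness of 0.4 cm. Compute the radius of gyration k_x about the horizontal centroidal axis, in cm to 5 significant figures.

k_x ≈ 6.7544 cm

Decompose the section into non-overlapping parts with the origin at the bottom-left of its bounding rectangle.
Outer circle: ⌀19.5, A = 298.6477 cm², y = 9.75 cm, Ī = 7097.548 cm⁴.
Bore (subtracted): ⌀18.7, A = 274.6459 cm², y = 9.75 cm, Ī = 6002.557 cm⁴.
By symmetry the centroid is at mid-height, ȳ = 9.75 cm.
All pieces are centred on the horizontal centroidal axis, so I = ΣĪ (holes subtracted) = 1094.991 cm⁴.
Radius of gyration: k = √(I/A) = √(1094.991 / 24.00177) = 6.75435 cm.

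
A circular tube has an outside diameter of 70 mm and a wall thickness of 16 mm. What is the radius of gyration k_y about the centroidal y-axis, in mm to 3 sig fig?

Split into non-overlapping primitives; take the origin at the lower-left of the bounding box.
Outer circle: ⌀70, A = 3848.5 mm², x = 35 mm, Ī = 1 178 588 mm⁴.
Bore (subtracted): ⌀38, A = 1134.1 mm², x = 35 mm, Ī = 102 354 mm⁴.
By symmetry the centroid is at mid-width, x̄ = 35 mm.
All pieces are centred on the centroidal y-axis, so I = ΣĪ (holes subtracted) = 1 076 234 mm⁴.
Radius of gyration: k = √(I/A) = √(1 076 234 / 2714.3) = 19.912 mm.

k_y ≈ 19.9 mm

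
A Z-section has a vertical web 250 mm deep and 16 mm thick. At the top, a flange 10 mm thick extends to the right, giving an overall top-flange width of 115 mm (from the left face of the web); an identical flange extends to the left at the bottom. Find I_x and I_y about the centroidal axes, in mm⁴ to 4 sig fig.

Treat the section as a set of non-overlapping primitives; coordinates are from the bounding-box lower-left.
Web: 16 × 250, A = 4 000 mm², y = 125 mm, Ī = 20 833 333 mm⁴.
Top flange (beyond web): 99 × 10, A = 990 mm², y = 245 mm, Ī = 8 250 mm⁴.
Bottom flange (beyond web): 99 × 10, A = 990 mm², y = 5 mm, Ī = 8 250 mm⁴.
Centroid: ȳ = ΣA·y / ΣA = 125 mm.
Transfer each piece to the centroidal x-axis using Ī + A·d² with d = y − 125:
  web: d = 0 mm → contributes +20 833 333 mm⁴
  top flange (beyond web): d = 120 mm → contributes +14 264 250 mm⁴
  bottom flange (beyond web): d = -120 mm → contributes +14 264 250 mm⁴
Total I = 49 361 833 mm⁴.
For the y-axis: x̄ = 107 mm.
Repeating about the centroidal y-axis gives I_y = 8 248 873 mm⁴.

I_x ≈ 4.936 × 10⁷ mm⁴, I_y ≈ 8.249 × 10⁶ mm⁴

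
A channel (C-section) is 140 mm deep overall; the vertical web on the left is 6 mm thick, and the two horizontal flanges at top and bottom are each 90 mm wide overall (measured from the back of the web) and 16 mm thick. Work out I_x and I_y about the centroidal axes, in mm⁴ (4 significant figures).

I_x ≈ 1.176 × 10⁷ mm⁴, I_y ≈ 2.879 × 10⁶ mm⁴

Break the section into simple shapes (no overlaps), measuring from the bottom-left corner of the bounding box.
Web: 6 × 140, A = 840 mm², y = 70 mm, Ī = 1 372 000 mm⁴.
Top flange (beyond web): 84 × 16, A = 1 344 mm², y = 132 mm, Ī = 28 672 mm⁴.
Bottom flange (beyond web): 84 × 16, A = 1 344 mm², y = 8 mm, Ī = 28 672 mm⁴.
By symmetry the centroid is at mid-height, ȳ = 70 mm.
Transfer each piece to the centroidal x-axis using Ī + A·d² with d = y − 70:
  web: d = 0 mm → contributes +1 372 000 mm⁴
  top flange (beyond web): d = 62 mm → contributes +5 195 008 mm⁴
  bottom flange (beyond web): d = -62 mm → contributes +5 195 008 mm⁴
Total I = 11 762 016 mm⁴.
For the y-axis: x̄ = 37.2857 mm.
Repeating about the centroidal y-axis gives I_y = 2 879 064 mm⁴.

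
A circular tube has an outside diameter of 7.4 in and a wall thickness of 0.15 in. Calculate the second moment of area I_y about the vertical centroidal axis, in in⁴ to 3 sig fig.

I_y ≈ 22.5 in⁴

Break the section into simple shapes (no overlaps), measuring from the bottom-left corner of the bounding box.
Outer circle: ⌀7.4, A = 43.008 in², x = 3.7 in, Ī = 147.2 in⁴.
Bore (subtracted): ⌀7.1, A = 39.592 in², x = 3.7 in, Ī = 124.74 in⁴.
By symmetry the centroid is at mid-width, x̄ = 3.7 in.
All pieces are centred on the vertical centroidal axis, so I = ΣĪ (holes subtracted) = 22.457 in⁴.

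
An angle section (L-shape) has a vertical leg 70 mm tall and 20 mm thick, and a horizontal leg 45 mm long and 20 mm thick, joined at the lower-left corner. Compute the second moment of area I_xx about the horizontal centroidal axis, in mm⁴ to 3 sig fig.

Break the section into simple shapes (no overlaps), measuring from the bottom-left corner of the bounding box.
Vertical leg: 20 × 70, A = 1 400 mm², y = 35 mm, Ī = 571 667 mm⁴.
Horizontal leg (remainder): 25 × 20, A = 500 mm², y = 10 mm, Ī = 16 667 mm⁴.
Centroid: ȳ = ΣA·y / ΣA = 28.421 mm.
Transfer each piece to the horizontal centroidal axis using Ī + A·d² with d = y − 28.421:
  vertical leg: d = 6.5789 mm → contributes +632 262 mm⁴
  horizontal leg (remainder): d = -18.421 mm → contributes +186 334 mm⁴
Total I = 818 596 mm⁴.

I_xx ≈ 8.19 × 10⁵ mm⁴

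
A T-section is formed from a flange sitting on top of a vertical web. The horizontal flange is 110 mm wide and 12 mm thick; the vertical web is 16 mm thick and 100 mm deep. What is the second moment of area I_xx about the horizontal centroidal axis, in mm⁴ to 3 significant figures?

I_xx ≈ 3.62 × 10⁶ mm⁴

Treat the section as a set of non-overlapping primitives; coordinates are from the bounding-box lower-left.
Flange: 110 × 12, A = 1 320 mm², y = 106 mm, Ī = 15 840 mm⁴.
Web: 16 × 100, A = 1 600 mm², y = 50 mm, Ī = 1 333 333 mm⁴.
Centroid: ȳ = ΣA·y / ΣA = 75.315 mm.
Transfer each piece to the horizontal centroidal axis using Ī + A·d² with d = y − 75.315:
  flange: d = 30.685 mm → contributes +1 258 706 mm⁴
  web: d = -25.315 mm → contributes +2 358 698 mm⁴
Total I = 3 617 403 mm⁴.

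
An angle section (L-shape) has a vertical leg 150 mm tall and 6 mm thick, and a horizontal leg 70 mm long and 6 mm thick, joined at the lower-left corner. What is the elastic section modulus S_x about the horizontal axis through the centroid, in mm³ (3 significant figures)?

S_x ≈ 3.19 × 10⁴ mm³

Decompose the section into non-overlapping parts with the origin at the bottom-left of its bounding rectangle.
Vertical leg: 6 × 150, A = 900 mm², y = 75 mm, Ī = 1 687 500 mm⁴.
Horizontal leg (remainder): 64 × 6, A = 384 mm², y = 3 mm, Ī = 1 152 mm⁴.
Centroid: ȳ = ΣA·y / ΣA = 53.467 mm.
Transfer each piece to the horizontal axis through the centroid using Ī + A·d² with d = y − 53.467:
  vertical leg: d = 21.533 mm → contributes +2 104 792 mm⁴
  horizontal leg (remainder): d = -50.467 mm → contributes +979 180 mm⁴
Total I = 3 083 972 mm⁴.
Extreme fibre distance c = 96.533 mm; S = I/c = 31 947 mm³.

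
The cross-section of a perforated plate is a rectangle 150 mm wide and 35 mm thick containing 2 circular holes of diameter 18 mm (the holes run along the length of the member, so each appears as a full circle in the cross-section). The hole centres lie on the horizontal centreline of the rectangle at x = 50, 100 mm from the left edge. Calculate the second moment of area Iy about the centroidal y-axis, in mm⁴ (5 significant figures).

Iy ≈ 9.5154 × 10⁶ mm⁴

Treat the section as a set of non-overlapping primitives; coordinates are from the bounding-box lower-left.
Plate: 150 × 35, A = 5 250 mm², x = 75 mm, Ī = 9 843 750 mm⁴.
Hole 1 (subtracted): ⌀18, A = 254.469 mm², x = 50 mm, Ī = 5152.997 mm⁴.
Hole 2 (subtracted): ⌀18, A = 254.469 mm², x = 100 mm, Ī = 5152.997 mm⁴.
By symmetry the centroid is at mid-width, x̄ = 75 mm.
Transfer each piece to the centroidal y-axis using Ī + A·d² with d = x − 75:
  plate: d = 0 mm → contributes +9 843 750 mm⁴
  hole 1: d = -25 mm → contributes −164196.1 mm⁴
  hole 2: d = 25 mm → contributes −164196.1 mm⁴
Total I = 9 515 358 mm⁴.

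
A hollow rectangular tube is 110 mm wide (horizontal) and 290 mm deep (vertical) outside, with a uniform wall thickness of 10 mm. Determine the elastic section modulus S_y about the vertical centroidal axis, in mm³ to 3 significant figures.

S_y ≈ 2.87 × 10⁵ mm³

Treat the section as a set of non-overlapping primitives; coordinates are from the bounding-box lower-left.
Outer rectangle: 110 × 290, A = 31 900 mm², x = 55 mm, Ī = 32 165 833 mm⁴.
Inner void (subtracted): 90 × 270, A = 24 300 mm², x = 55 mm, Ī = 16 402 500 mm⁴.
By symmetry the centroid is at mid-width, x̄ = 55 mm.
All pieces are centred on the vertical centroidal axis, so I = ΣĪ (holes subtracted) = 15 763 333 mm⁴.
Extreme fibre distance c = 55 mm; S = I/c = 286 606 mm³.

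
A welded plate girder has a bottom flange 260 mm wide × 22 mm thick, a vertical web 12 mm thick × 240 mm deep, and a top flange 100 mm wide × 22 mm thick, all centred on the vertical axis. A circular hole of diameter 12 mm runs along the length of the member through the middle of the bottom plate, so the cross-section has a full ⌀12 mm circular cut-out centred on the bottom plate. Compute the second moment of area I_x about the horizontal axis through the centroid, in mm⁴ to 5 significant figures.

Treat the section as a set of non-overlapping primitives; coordinates are from the bounding-box lower-left.
Bottom plate: 260 × 22, A = 5 720 mm², y = 11 mm, Ī = 230706.7 mm⁴.
Web plate: 12 × 240, A = 2 880 mm², y = 142 mm, Ī = 13 824 000 mm⁴.
Top plate: 100 × 22, A = 2 200 mm², y = 273 mm, Ī = 88733.33 mm⁴.
Hole (subtracted): ⌀12, A = 113.0973 mm², y = 11 mm, Ī = 1017.876 mm⁴.
Centroid: ȳ = ΣA·y / ΣA = 100.2382 mm.
Transfer each piece to the horizontal axis through the centroid using Ī + A·d² with d = y − 100.2382:
  bottom plate: d = -89.2382 mm → contributes +45 781 681 mm⁴
  web plate: d = 41.7618 mm → contributes +18 846 857 mm⁴
  top plate: d = 172.7618 mm → contributes +65 751 337 mm⁴
  hole: d = -89.2382 mm → contributes −901663.7 mm⁴
Total I = 129 478 212 mm⁴.

I_x ≈ 1.2948 × 10⁸ mm⁴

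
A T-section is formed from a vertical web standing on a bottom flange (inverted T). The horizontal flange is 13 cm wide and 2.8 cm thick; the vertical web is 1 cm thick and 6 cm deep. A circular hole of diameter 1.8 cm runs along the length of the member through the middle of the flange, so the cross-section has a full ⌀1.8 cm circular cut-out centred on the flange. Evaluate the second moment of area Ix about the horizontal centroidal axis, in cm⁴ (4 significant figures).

Break the section into simple shapes (no overlaps), measuring from the bottom-left corner of the bounding box.
Flange: 13 × 2.8, A = 36.4 cm², y = 1.4 cm, Ī = 23.7813 cm⁴.
Web: 1 × 6, A = 6 cm², y = 5.8 cm, Ī = 18 cm⁴.
Hole (subtracted): ⌀1.8, A = 2.54469 cm², y = 1.4 cm, Ī = 0.5153 cm⁴.
Centroid: ȳ = ΣA·y / ΣA = 2.0624 cm.
Transfer each piece to the horizontal centroidal axis using Ī + A·d² with d = y − 2.0624:
  flange: d = -0.662396 cm → contributes +39.7525 cm⁴
  web: d = 3.7376 cm → contributes +101.818 cm⁴
  hole: d = -0.662396 cm → contributes −1.63183 cm⁴
Total I = 139.939 cm⁴.

Ix ≈ 139.9 cm⁴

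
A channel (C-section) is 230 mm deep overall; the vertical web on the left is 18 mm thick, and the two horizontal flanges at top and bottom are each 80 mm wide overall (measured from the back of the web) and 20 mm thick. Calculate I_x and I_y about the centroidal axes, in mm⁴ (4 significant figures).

I_x ≈ 4.568 × 10⁷ mm⁴, I_y ≈ 3.388 × 10⁶ mm⁴

Break the section into simple shapes (no overlaps), measuring from the bottom-left corner of the bounding box.
Web: 18 × 230, A = 4 140 mm², y = 115 mm, Ī = 18 250 500 mm⁴.
Top flange (beyond web): 62 × 20, A = 1 240 mm², y = 220 mm, Ī = 41333.3 mm⁴.
Bottom flange (beyond web): 62 × 20, A = 1 240 mm², y = 10 mm, Ī = 41333.3 mm⁴.
By symmetry the centroid is at mid-height, ȳ = 115 mm.
Transfer each piece to the centroidal x-axis using Ī + A·d² with d = y − 115:
  web: d = 0 mm → contributes +18 250 500 mm⁴
  top flange (beyond web): d = 105 mm → contributes +13 712 333 mm⁴
  bottom flange (beyond web): d = -105 mm → contributes +13 712 333 mm⁴
Total I = 45 675 167 mm⁴.
For the y-axis: x̄ = 23.9849 mm.
Repeating about the centroidal y-axis gives I_y = 3 387 705 mm⁴.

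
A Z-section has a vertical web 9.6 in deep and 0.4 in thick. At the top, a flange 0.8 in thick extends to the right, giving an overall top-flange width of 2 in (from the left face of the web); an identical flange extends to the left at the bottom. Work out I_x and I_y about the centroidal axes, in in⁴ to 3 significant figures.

Decompose the section into non-overlapping parts with the origin at the bottom-left of its bounding rectangle.
Web: 0.4 × 9.6, A = 3.84 in², y = 4.8 in, Ī = 29.491 in⁴.
Top flange (beyond web): 1.6 × 0.8, A = 1.28 in², y = 9.2 in, Ī = 0.068267 in⁴.
Bottom flange (beyond web): 1.6 × 0.8, A = 1.28 in², y = 0.4 in, Ī = 0.068267 in⁴.
Centroid: ȳ = ΣA·y / ΣA = 4.8 in.
Transfer each piece to the centroidal x-axis using Ī + A·d² with d = y − 4.8:
  web: d = 0 in → contributes +29.491 in⁴
  top flange (beyond web): d = 4.4 in → contributes +24.849 in⁴
  bottom flange (beyond web): d = -4.4 in → contributes +24.849 in⁴
Total I = 79.189 in⁴.
For the y-axis: x̄ = 1.8 in.
Repeating about the centroidal y-axis gives I_y = 3.1573 in⁴.

I_x ≈ 79.2 in⁴, I_y ≈ 3.16 in⁴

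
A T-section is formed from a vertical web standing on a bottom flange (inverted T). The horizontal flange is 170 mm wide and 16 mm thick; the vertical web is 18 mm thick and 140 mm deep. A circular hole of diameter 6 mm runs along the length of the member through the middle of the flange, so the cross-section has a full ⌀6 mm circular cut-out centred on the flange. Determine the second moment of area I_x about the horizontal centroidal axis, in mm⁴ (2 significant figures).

I_x ≈ 1.2 × 10⁷ mm⁴

Split into non-overlapping primitives; take the origin at the lower-left of the bounding box.
Flange: 170 × 16, A = 2 720 mm², y = 8 mm, Ī = 58 027 mm⁴.
Web: 18 × 140, A = 2 520 mm², y = 86 mm, Ī = 4 116 000 mm⁴.
Hole (subtracted): ⌀6, A = 28.27 mm², y = 8 mm, Ī = 63.62 mm⁴.
Centroid: ȳ = ΣA·y / ΣA = 45.71 mm.
Transfer each piece to the horizontal centroidal axis using Ī + A·d² with d = y − 45.71:
  flange: d = -37.71 mm → contributes +3 927 003 mm⁴
  web: d = 40.29 mm → contributes +8 205 670 mm⁴
  hole: d = -37.71 mm → contributes −40 282 mm⁴
Total I = 12 092 391 mm⁴.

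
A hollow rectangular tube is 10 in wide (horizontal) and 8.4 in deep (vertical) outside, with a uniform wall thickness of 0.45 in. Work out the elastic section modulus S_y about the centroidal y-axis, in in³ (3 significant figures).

Decompose the section into non-overlapping parts with the origin at the bottom-left of its bounding rectangle.
Outer rectangle: 10 × 8.4, A = 84 in², x = 5 in, Ī = 700 in⁴.
Inner void (subtracted): 9.1 × 7.5, A = 68.25 in², x = 5 in, Ī = 470.98 in⁴.
By symmetry the centroid is at mid-width, x̄ = 5 in.
All pieces are centred on the centroidal y-axis, so I = ΣĪ (holes subtracted) = 229.02 in⁴.
Extreme fibre distance c = 5 in; S = I/c = 45.804 in³.

S_y ≈ 45.8 in³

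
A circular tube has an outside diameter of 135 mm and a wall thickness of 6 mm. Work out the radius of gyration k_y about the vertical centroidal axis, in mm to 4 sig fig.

Break the section into simple shapes (no overlaps), measuring from the bottom-left corner of the bounding box.
Outer circle: ⌀135, A = 14313.9 mm², x = 67.5 mm, Ī = 16 304 406 mm⁴.
Bore (subtracted): ⌀123, A = 11882.3 mm², x = 67.5 mm, Ī = 11 235 447 mm⁴.
By symmetry the centroid is at mid-width, x̄ = 67.5 mm.
All pieces are centred on the vertical centroidal axis, so I = ΣĪ (holes subtracted) = 5 068 959 mm⁴.
Radius of gyration: k = √(I/A) = √(5 068 959 / 2431.59) = 45.6577 mm.

k_y ≈ 45.66 mm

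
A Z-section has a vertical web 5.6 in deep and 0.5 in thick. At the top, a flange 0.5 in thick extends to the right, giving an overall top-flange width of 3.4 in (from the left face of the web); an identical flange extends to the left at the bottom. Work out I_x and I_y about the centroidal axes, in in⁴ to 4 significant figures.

Break the section into simple shapes (no overlaps), measuring from the bottom-left corner of the bounding box.
Web: 0.5 × 5.6, A = 2.8 in², y = 2.8 in, Ī = 7.31733 in⁴.
Top flange (beyond web): 2.9 × 0.5, A = 1.45 in², y = 5.35 in, Ī = 0.0302083 in⁴.
Bottom flange (beyond web): 2.9 × 0.5, A = 1.45 in², y = 0.25 in, Ī = 0.0302083 in⁴.
Centroid: ȳ = ΣA·y / ΣA = 2.8 in.
Transfer each piece to the centroidal x-axis using Ī + A·d² with d = y − 2.8:
  web: d = 0 in → contributes +7.31733 in⁴
  top flange (beyond web): d = 2.55 in → contributes +9.45883 in⁴
  bottom flange (beyond web): d = -2.55 in → contributes +9.45883 in⁴
Total I = 26.235 in⁴.
For the y-axis: x̄ = 3.15 in.
Repeating about the centroidal y-axis gives I_y = 10.4718 in⁴.

I_x ≈ 26.24 in⁴, I_y ≈ 10.47 in⁴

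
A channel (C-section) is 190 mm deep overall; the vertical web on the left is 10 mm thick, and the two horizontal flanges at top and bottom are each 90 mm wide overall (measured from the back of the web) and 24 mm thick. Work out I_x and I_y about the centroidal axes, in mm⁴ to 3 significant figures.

Break the section into simple shapes (no overlaps), measuring from the bottom-left corner of the bounding box.
Web: 10 × 190, A = 1 900 mm², y = 95 mm, Ī = 5 715 833 mm⁴.
Top flange (beyond web): 80 × 24, A = 1 920 mm², y = 178 mm, Ī = 92 160 mm⁴.
Bottom flange (beyond web): 80 × 24, A = 1 920 mm², y = 12 mm, Ī = 92 160 mm⁴.
By symmetry the centroid is at mid-height, ȳ = 95 mm.
Transfer each piece to the centroidal x-axis using Ī + A·d² with d = y − 95:
  web: d = 0 mm → contributes +5 715 833 mm⁴
  top flange (beyond web): d = 83 mm → contributes +13 319 040 mm⁴
  bottom flange (beyond web): d = -83 mm → contributes +13 319 040 mm⁴
Total I = 32 353 913 mm⁴.
For the y-axis: x̄ = 35.105 mm.
Repeating about the centroidal y-axis gives I_y = 4 637 771 mm⁴.

I_x ≈ 3.24 × 10⁷ mm⁴, I_y ≈ 4.64 × 10⁶ mm⁴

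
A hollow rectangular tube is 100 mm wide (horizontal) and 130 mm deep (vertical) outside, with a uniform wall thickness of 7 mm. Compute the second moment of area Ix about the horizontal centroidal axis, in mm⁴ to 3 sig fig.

Ix ≈ 7.12 × 10⁶ mm⁴

Split into non-overlapping primitives; take the origin at the lower-left of the bounding box.
Outer rectangle: 100 × 130, A = 13 000 mm², y = 65 mm, Ī = 18 308 333 mm⁴.
Inner void (subtracted): 86 × 116, A = 9 976 mm², y = 65 mm, Ī = 11 186 421 mm⁴.
By symmetry the centroid is at mid-height, ȳ = 65 mm.
All pieces are centred on the horizontal centroidal axis, so I = ΣĪ (holes subtracted) = 7 121 912 mm⁴.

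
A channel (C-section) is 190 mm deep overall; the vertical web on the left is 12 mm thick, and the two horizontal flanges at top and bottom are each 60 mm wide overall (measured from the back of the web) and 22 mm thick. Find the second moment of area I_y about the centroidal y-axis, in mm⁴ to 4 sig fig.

I_y ≈ 1.420 × 10⁶ mm⁴

Decompose the section into non-overlapping parts with the origin at the bottom-left of its bounding rectangle.
Web: 12 × 190, A = 2 280 mm², x = 6 mm, Ī = 27 360 mm⁴.
Top flange (beyond web): 48 × 22, A = 1 056 mm², x = 36 mm, Ī = 202 752 mm⁴.
Bottom flange (beyond web): 48 × 22, A = 1 056 mm², x = 36 mm, Ī = 202 752 mm⁴.
Centroid: x̄ = ΣA·x / ΣA = 20.4262 mm.
Transfer each piece to the centroidal y-axis using Ī + A·d² with d = x − 20.4262:
  web: d = -14.4262 mm → contributes +501 865 mm⁴
  top flange (beyond web): d = 15.5738 mm → contributes +458 877 mm⁴
  bottom flange (beyond web): d = 15.5738 mm → contributes +458 877 mm⁴
Total I = 1 419 618 mm⁴.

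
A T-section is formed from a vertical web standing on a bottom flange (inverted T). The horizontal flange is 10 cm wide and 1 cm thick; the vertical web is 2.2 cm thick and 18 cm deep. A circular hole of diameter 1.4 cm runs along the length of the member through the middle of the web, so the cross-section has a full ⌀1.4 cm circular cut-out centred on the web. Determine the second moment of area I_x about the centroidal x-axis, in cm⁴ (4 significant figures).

I_x ≈ 1785 cm⁴

Break the section into simple shapes (no overlaps), measuring from the bottom-left corner of the bounding box.
Flange: 10 × 1, A = 10 cm², y = 0.5 cm, Ī = 0.833333 cm⁴.
Web: 2.2 × 18, A = 39.6 cm², y = 10 cm, Ī = 1069.2 cm⁴.
Hole (subtracted): ⌀1.4, A = 1.53938 cm², y = 10 cm, Ī = 0.188574 cm⁴.
Centroid: ȳ = ΣA·y / ΣA = 8.02333 cm.
Transfer each piece to the centroidal x-axis using Ī + A·d² with d = y − 8.02333:
  flange: d = -7.52333 cm → contributes +566.838 cm⁴
  web: d = 1.97667 cm → contributes +1223.93 cm⁴
  hole: d = 1.97667 cm → contributes −6.20328 cm⁴
Total I = 1784.56 cm⁴.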